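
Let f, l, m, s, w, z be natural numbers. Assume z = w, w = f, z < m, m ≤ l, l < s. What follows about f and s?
f < s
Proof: Since z = w and w = f, z = f. z < m, so f < m. m ≤ l and l < s, therefore m < s. Since f < m, f < s.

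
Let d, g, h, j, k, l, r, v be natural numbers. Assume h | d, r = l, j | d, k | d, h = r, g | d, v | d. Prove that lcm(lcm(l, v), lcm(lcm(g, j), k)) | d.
h = r and r = l, so h = l. Since h | d, l | d. Since v | d, lcm(l, v) | d. Because g | d and j | d, lcm(g, j) | d. k | d, so lcm(lcm(g, j), k) | d. Since lcm(l, v) | d, lcm(lcm(l, v), lcm(lcm(g, j), k)) | d.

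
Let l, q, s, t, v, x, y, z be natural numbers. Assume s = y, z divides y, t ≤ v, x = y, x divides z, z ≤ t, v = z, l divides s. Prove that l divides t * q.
x = y and x divides z, hence y divides z. Because z divides y, y = z. s = y, so s = z. Because v = z and t ≤ v, t ≤ z. z ≤ t, so z = t. Because s = z, s = t. From l divides s, l divides t. Then l divides t * q.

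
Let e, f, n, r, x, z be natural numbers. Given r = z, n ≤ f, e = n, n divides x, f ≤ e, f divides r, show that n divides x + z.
e = n and f ≤ e, hence f ≤ n. Since n ≤ f, f = n. r = z and f divides r, therefore f divides z. Since f = n, n divides z. Since n divides x, n divides x + z.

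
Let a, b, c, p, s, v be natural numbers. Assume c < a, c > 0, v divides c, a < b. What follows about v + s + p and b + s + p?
v + s + p < b + s + p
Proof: v divides c and c > 0, so v ≤ c. c < a and a < b, hence c < b. v ≤ c, so v < b. Then v + s < b + s. Then v + s + p < b + s + p.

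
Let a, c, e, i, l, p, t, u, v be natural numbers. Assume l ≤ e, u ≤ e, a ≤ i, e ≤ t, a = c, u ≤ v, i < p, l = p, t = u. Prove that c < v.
t = u and e ≤ t, therefore e ≤ u. Since u ≤ e, e = u. a ≤ i and i < p, so a < p. a = c, so c < p. Because l = p and l ≤ e, p ≤ e. Since c < p, c < e. From e = u, c < u. Since u ≤ v, c < v.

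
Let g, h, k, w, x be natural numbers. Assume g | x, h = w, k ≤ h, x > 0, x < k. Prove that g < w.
From g | x and x > 0, g ≤ x. x < k and k ≤ h, therefore x < h. g ≤ x, so g < h. From h = w, g < w.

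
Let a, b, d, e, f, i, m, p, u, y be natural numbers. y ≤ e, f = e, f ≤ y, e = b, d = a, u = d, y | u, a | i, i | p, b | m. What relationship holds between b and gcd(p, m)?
b | gcd(p, m)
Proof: Since f = e and f ≤ y, e ≤ y. y ≤ e, so y = e. e = b, so y = b. From u = d and y | u, y | d. Since d = a, y | a. a | i, so y | i. Because i | p, y | p. Since y = b, b | p. Since b | m, b | gcd(p, m).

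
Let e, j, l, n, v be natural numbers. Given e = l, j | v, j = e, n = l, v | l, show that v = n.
j = e and j | v, so e | v. Since e = l, l | v. Since v | l, l = v. n = l, so n = v. Then v = n.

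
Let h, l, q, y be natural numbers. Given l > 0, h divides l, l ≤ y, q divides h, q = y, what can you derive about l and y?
l = y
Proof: Because q divides h and h divides l, q divides l. Since q = y, y divides l. Since l > 0, y ≤ l. l ≤ y, so l = y.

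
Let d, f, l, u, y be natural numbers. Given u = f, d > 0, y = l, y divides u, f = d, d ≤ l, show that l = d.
u = f and f = d, therefore u = d. From y = l and y divides u, l divides u. u = d, so l divides d. Since d > 0, l ≤ d. Since d ≤ l, l = d.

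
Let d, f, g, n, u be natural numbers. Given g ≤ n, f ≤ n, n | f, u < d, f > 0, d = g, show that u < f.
From n | f and f > 0, n ≤ f. Since f ≤ n, n = f. From d = g and u < d, u < g. g ≤ n, so u < n. Because n = f, u < f.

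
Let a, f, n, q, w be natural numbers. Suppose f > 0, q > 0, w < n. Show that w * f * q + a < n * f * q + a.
w < n and f > 0. By multiplying by a positive, w * f < n * f. Combining with q > 0, by multiplying by a positive, w * f * q < n * f * q. Then w * f * q + a < n * f * q + a.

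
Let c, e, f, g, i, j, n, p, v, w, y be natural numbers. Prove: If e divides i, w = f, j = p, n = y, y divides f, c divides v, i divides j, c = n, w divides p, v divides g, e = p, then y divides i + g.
e = p and e divides i, thus p divides i. j = p and i divides j, therefore i divides p. p divides i, so p = i. w = f and w divides p, so f divides p. Because y divides f, y divides p. Because p = i, y divides i. c divides v and v divides g, therefore c divides g. Since c = n, n divides g. Since n = y, y divides g. y divides i, so y divides i + g.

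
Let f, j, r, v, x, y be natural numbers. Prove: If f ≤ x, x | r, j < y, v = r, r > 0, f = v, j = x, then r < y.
Since x | r and r > 0, x ≤ r. f = v and v = r, therefore f = r. f ≤ x, so r ≤ x. Since x ≤ r, x = r. Because j = x and j < y, x < y. Because x = r, r < y.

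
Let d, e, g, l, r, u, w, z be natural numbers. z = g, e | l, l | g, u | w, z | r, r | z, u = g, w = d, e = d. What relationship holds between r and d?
r = d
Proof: From r | z and z | r, r = z. Since z = g, r = g. w = d and u | w, therefore u | d. u = g, so g | d. e = d and e | l, therefore d | l. l | g, so d | g. g | d, so g = d. Since r = g, r = d.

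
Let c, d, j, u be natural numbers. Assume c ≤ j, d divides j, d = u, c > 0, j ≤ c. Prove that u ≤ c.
Since j ≤ c and c ≤ j, j = c. d = u and d divides j, so u divides j. j = c, so u divides c. Since c > 0, u ≤ c.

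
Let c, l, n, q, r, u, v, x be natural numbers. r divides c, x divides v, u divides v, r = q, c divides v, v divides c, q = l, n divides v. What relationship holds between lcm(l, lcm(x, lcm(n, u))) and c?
lcm(l, lcm(x, lcm(n, u))) divides c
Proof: From r = q and q = l, r = l. Because r divides c, l divides c. Since v divides c and c divides v, v = c. n divides v and u divides v, therefore lcm(n, u) divides v. x divides v, so lcm(x, lcm(n, u)) divides v. v = c, so lcm(x, lcm(n, u)) divides c. l divides c, so lcm(l, lcm(x, lcm(n, u))) divides c.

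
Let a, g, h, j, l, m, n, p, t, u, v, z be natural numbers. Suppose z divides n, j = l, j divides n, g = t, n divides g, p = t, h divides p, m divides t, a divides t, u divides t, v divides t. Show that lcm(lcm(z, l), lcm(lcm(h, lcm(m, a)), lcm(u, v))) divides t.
j = l and j divides n, hence l divides n. z divides n, so lcm(z, l) divides n. From g = t and n divides g, n divides t. lcm(z, l) divides n, so lcm(z, l) divides t. p = t and h divides p, thus h divides t. m divides t and a divides t, therefore lcm(m, a) divides t. Because h divides t, lcm(h, lcm(m, a)) divides t. u divides t and v divides t, so lcm(u, v) divides t. lcm(h, lcm(m, a)) divides t, so lcm(lcm(h, lcm(m, a)), lcm(u, v)) divides t. lcm(z, l) divides t, so lcm(lcm(z, l), lcm(lcm(h, lcm(m, a)), lcm(u, v))) divides t.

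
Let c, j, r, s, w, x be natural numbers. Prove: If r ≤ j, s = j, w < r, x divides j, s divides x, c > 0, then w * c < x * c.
Since s = j and s divides x, j divides x. x divides j, so j = x. r ≤ j, so r ≤ x. w < r, so w < x. Since c > 0, by multiplying by a positive, w * c < x * c.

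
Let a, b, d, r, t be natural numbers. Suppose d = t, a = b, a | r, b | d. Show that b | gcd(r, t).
a = b and a | r, so b | r. d = t and b | d, thus b | t. Since b | r, b | gcd(r, t).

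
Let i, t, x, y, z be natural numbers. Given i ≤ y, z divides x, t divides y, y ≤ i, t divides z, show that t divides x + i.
From t divides z and z divides x, t divides x. y ≤ i and i ≤ y, so y = i. t divides y, so t divides i. Since t divides x, t divides x + i.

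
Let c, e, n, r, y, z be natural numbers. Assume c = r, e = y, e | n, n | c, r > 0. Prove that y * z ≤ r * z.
e | n and n | c, thus e | c. Because e = y, y | c. c = r, so y | r. Since r > 0, y ≤ r. Then y * z ≤ r * z.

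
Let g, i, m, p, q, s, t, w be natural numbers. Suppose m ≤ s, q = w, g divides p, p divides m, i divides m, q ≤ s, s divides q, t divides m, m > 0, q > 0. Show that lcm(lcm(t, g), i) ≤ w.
From g divides p and p divides m, g divides m. t divides m, so lcm(t, g) divides m. i divides m, so lcm(lcm(t, g), i) divides m. Since m > 0, lcm(lcm(t, g), i) ≤ m. Since s divides q and q > 0, s ≤ q. q ≤ s, so s = q. From q = w, s = w. Since m ≤ s, m ≤ w. lcm(lcm(t, g), i) ≤ m, so lcm(lcm(t, g), i) ≤ w.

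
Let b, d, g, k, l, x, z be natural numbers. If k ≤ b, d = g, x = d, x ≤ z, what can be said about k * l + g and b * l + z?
k * l + g ≤ b * l + z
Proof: Because k ≤ b, k * l ≤ b * l. x = d and x ≤ z, therefore d ≤ z. d = g, so g ≤ z. k * l ≤ b * l, so k * l + g ≤ b * l + z.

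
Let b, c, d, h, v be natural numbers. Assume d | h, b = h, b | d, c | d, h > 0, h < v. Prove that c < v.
b = h and b | d, so h | d. d | h, so d = h. Since c | d, c | h. Since h > 0, c ≤ h. Since h < v, c < v.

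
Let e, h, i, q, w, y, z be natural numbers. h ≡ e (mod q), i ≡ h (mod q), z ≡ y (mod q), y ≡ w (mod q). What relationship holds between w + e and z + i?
w + e ≡ z + i (mod q)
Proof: z ≡ y (mod q) and y ≡ w (mod q), hence z ≡ w (mod q). i ≡ h (mod q) and h ≡ e (mod q), hence i ≡ e (mod q). Since z ≡ w (mod q), z + i ≡ w + e (mod q). Then w + e ≡ z + i (mod q).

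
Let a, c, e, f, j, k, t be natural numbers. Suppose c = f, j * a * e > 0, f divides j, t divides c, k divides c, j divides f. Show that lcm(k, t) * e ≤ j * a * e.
f divides j and j divides f, so f = j. Since c = f, c = j. k divides c and t divides c, therefore lcm(k, t) divides c. From c = j, lcm(k, t) divides j. Then lcm(k, t) divides j * a. Then lcm(k, t) * e divides j * a * e. j * a * e > 0, so lcm(k, t) * e ≤ j * a * e.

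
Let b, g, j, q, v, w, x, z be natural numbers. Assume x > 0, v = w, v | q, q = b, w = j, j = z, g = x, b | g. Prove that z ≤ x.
Because w = j and j = z, w = z. Because q = b and v | q, v | b. v = w, so w | b. b | g, so w | g. g = x, so w | x. Since x > 0, w ≤ x. w = z, so z ≤ x.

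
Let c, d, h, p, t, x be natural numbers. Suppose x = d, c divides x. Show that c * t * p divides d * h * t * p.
x = d and c divides x, thus c divides d. Then c divides d * h. Then c * t divides d * h * t. Then c * t * p divides d * h * t * p.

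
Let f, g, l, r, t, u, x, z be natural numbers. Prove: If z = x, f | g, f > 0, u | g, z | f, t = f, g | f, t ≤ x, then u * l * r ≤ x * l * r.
t = f and t ≤ x, therefore f ≤ x. z | f and f > 0, so z ≤ f. Because z = x, x ≤ f. f ≤ x, so f = x. g | f and f | g, thus g = f. Since u | g, u | f. f > 0, so u ≤ f. Since f = x, u ≤ x. Then u * l ≤ x * l. Then u * l * r ≤ x * l * r.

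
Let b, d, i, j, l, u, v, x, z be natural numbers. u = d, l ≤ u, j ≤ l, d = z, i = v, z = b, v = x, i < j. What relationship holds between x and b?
x < b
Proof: u = d and d = z, therefore u = z. i = v and v = x, hence i = x. i < j and j ≤ l, so i < l. l ≤ u, so i < u. Since i = x, x < u. Since u = z, x < z. Since z = b, x < b.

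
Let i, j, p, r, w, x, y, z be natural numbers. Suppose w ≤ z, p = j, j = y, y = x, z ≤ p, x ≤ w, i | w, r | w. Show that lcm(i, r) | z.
Because p = j and j = y, p = y. y = x, so p = x. Since z ≤ p, z ≤ x. From x ≤ w, z ≤ w. w ≤ z, so w = z. Since i | w and r | w, lcm(i, r) | w. w = z, so lcm(i, r) | z.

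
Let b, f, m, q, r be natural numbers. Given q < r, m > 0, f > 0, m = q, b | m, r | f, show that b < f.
b | m and m > 0, hence b ≤ m. Since m = q, b ≤ q. Because r | f and f > 0, r ≤ f. From q < r, q < f. Since b ≤ q, b < f.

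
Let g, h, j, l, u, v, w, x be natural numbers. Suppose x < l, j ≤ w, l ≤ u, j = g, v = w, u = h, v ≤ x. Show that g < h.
j = g and j ≤ w, therefore g ≤ w. v ≤ x and x < l, therefore v < l. Since l ≤ u, v < u. v = w, so w < u. u = h, so w < h. Since g ≤ w, g < h.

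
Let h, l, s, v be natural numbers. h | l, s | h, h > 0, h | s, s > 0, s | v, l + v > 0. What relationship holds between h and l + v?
h ≤ l + v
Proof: s | h and h > 0, so s ≤ h. h | s and s > 0, hence h ≤ s. Since s ≤ h, s = h. s | v, so h | v. Since h | l, h | l + v. From l + v > 0, h ≤ l + v.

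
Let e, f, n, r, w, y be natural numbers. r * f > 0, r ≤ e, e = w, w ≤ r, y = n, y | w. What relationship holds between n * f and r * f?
n * f ≤ r * f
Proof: Because e = w and r ≤ e, r ≤ w. Since w ≤ r, w = r. y = n and y | w, hence n | w. w = r, so n | r. Then n * f | r * f. From r * f > 0, n * f ≤ r * f.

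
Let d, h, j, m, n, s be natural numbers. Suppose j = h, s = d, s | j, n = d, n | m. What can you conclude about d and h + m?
d | h + m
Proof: s = d and s | j, so d | j. j = h, so d | h. n = d and n | m, hence d | m. Since d | h, d | h + m.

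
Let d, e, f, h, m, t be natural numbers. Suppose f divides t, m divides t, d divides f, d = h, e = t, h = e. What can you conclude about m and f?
m divides f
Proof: h = e and e = t, thus h = t. From d = h and d divides f, h divides f. h = t, so t divides f. Since f divides t, t = f. Because m divides t, m divides f.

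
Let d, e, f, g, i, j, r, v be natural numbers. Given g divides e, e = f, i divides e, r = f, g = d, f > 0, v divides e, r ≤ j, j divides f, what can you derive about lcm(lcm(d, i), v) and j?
lcm(lcm(d, i), v) divides j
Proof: From r = f and r ≤ j, f ≤ j. j divides f and f > 0, so j ≤ f. f ≤ j, so f = j. e = f, so e = j. g = d and g divides e, thus d divides e. Since i divides e, lcm(d, i) divides e. v divides e, so lcm(lcm(d, i), v) divides e. Since e = j, lcm(lcm(d, i), v) divides j.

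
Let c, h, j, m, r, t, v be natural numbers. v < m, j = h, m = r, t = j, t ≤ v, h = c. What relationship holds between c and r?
c < r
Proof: Because j = h and h = c, j = c. t = j and t ≤ v, hence j ≤ v. m = r and v < m, therefore v < r. Because j ≤ v, j < r. Since j = c, c < r.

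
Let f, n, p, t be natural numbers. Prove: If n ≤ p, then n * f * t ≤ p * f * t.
From n ≤ p, by multiplying by a non-negative, n * f ≤ p * f. By multiplying by a non-negative, n * f * t ≤ p * f * t.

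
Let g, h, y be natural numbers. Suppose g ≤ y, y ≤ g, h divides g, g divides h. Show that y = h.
y ≤ g and g ≤ y, thus y = g. g divides h and h divides g, so g = h. y = g, so y = h.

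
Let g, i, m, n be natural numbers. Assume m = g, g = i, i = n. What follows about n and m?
n = m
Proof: Since m = g and g = i, m = i. i = n, so m = n. Then n = m.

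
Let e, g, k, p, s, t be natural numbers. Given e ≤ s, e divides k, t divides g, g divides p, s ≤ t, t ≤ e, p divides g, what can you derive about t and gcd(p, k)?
t divides gcd(p, k)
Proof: Since g divides p and p divides g, g = p. t divides g, so t divides p. Since e ≤ s and s ≤ t, e ≤ t. t ≤ e, so e = t. e divides k, so t divides k. Since t divides p, t divides gcd(p, k).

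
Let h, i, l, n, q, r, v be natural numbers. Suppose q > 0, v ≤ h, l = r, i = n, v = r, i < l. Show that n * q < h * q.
From l = r and i < l, i < r. v = r and v ≤ h, so r ≤ h. i < r, so i < h. Since i = n, n < h. Since q > 0, n * q < h * q.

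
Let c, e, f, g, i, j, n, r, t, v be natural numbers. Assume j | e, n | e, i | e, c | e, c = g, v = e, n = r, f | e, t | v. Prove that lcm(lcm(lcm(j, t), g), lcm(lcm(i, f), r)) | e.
v = e and t | v, hence t | e. Since j | e, lcm(j, t) | e. c = g and c | e, therefore g | e. Because lcm(j, t) | e, lcm(lcm(j, t), g) | e. i | e and f | e, therefore lcm(i, f) | e. Since n = r and n | e, r | e. lcm(i, f) | e, so lcm(lcm(i, f), r) | e. Since lcm(lcm(j, t), g) | e, lcm(lcm(lcm(j, t), g), lcm(lcm(i, f), r)) | e.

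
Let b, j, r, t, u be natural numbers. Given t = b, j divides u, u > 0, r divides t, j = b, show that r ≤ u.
t = b and r divides t, thus r divides b. Because j = b and j divides u, b divides u. Since r divides b, r divides u. u > 0, so r ≤ u.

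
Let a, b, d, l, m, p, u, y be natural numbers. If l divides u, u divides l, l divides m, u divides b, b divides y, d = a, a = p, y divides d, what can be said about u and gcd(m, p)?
u divides gcd(m, p)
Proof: l divides u and u divides l, thus l = u. Since l divides m, u divides m. u divides b and b divides y, so u divides y. d = a and a = p, so d = p. y divides d, so y divides p. u divides y, so u divides p. u divides m, so u divides gcd(m, p).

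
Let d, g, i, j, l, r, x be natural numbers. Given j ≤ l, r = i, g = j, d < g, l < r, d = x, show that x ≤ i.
Because g = j and d < g, d < j. d = x, so x < j. j ≤ l and l < r, hence j < r. r = i, so j < i. x < j, so x < i. Then x ≤ i.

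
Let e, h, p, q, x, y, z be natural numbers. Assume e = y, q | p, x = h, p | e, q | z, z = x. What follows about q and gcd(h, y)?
q | gcd(h, y)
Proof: z = x and q | z, so q | x. Because x = h, q | h. q | p and p | e, thus q | e. e = y, so q | y. Because q | h, q | gcd(h, y).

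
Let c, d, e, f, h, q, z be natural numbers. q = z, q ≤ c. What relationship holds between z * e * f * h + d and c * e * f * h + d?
z * e * f * h + d ≤ c * e * f * h + d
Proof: From q = z and q ≤ c, z ≤ c. Then z * e ≤ c * e. Then z * e * f ≤ c * e * f. Then z * e * f * h ≤ c * e * f * h. Then z * e * f * h + d ≤ c * e * f * h + d.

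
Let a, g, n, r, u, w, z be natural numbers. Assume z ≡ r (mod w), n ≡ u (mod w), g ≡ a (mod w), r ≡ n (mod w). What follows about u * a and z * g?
u * a ≡ z * g (mod w)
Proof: z ≡ r (mod w) and r ≡ n (mod w), therefore z ≡ n (mod w). Since n ≡ u (mod w), z ≡ u (mod w). g ≡ a (mod w), so z * g ≡ u * a (mod w). Then u * a ≡ z * g (mod w).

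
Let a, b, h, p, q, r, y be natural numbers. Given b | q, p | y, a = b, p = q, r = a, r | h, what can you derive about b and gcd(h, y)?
b | gcd(h, y)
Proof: Because r = a and a = b, r = b. r | h, so b | h. p = q and p | y, so q | y. Since b | q, b | y. From b | h, b | gcd(h, y).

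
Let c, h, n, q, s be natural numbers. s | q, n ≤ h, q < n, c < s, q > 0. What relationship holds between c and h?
c < h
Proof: s | q and q > 0, thus s ≤ q. q < n and n ≤ h, thus q < h. s ≤ q, so s < h. Since c < s, c < h.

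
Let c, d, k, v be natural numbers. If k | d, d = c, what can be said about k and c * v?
k | c * v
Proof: d = c and k | d, hence k | c. Then k | c * v.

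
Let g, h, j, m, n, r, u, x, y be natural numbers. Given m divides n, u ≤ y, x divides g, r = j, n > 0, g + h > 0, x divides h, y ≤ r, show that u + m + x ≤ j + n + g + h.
u ≤ y and y ≤ r, hence u ≤ r. Since r = j, u ≤ j. m divides n and n > 0, therefore m ≤ n. u ≤ j, so u + m ≤ j + n. Since x divides g and x divides h, x divides g + h. Since g + h > 0, x ≤ g + h. From u + m ≤ j + n, u + m + x ≤ j + n + g + h.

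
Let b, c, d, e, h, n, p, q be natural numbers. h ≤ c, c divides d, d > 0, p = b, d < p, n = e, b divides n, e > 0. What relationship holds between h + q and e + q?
h + q < e + q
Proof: c divides d and d > 0, therefore c ≤ d. h ≤ c, so h ≤ d. p = b and d < p, hence d < b. h ≤ d, so h < b. Because n = e and b divides n, b divides e. Because e > 0, b ≤ e. h < b, so h < e. Then h + q < e + q.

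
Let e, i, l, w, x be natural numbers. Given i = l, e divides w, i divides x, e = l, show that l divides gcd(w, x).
Since e = l and e divides w, l divides w. i = l and i divides x, therefore l divides x. l divides w, so l divides gcd(w, x).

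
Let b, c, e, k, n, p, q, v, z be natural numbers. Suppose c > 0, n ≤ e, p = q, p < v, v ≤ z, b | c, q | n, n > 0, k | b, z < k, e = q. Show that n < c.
q | n and n > 0, thus q ≤ n. Because e = q and n ≤ e, n ≤ q. Since q ≤ n, q = n. From p = q, p = n. v ≤ z and z < k, hence v < k. p < v, so p < k. Since p = n, n < k. k | b and b | c, thus k | c. c > 0, so k ≤ c. n < k, so n < c.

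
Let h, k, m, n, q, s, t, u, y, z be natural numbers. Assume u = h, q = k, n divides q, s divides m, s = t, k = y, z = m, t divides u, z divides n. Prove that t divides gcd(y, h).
s = t and s divides m, therefore t divides m. q = k and k = y, therefore q = y. Since z divides n and n divides q, z divides q. Since z = m, m divides q. Since q = y, m divides y. Since t divides m, t divides y. Since u = h and t divides u, t divides h. t divides y, so t divides gcd(y, h).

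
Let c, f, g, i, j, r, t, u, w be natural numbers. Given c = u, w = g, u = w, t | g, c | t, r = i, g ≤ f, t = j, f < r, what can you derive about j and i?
j < i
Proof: u = w and w = g, hence u = g. c = u and c | t, so u | t. u = g, so g | t. Since t | g, g = t. Because t = j, g = j. Since g ≤ f and f < r, g < r. Since r = i, g < i. Because g = j, j < i.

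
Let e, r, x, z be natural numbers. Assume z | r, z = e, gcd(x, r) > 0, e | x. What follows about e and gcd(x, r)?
e ≤ gcd(x, r)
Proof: Since z = e and z | r, e | r. e | x, so e | gcd(x, r). Since gcd(x, r) > 0, e ≤ gcd(x, r).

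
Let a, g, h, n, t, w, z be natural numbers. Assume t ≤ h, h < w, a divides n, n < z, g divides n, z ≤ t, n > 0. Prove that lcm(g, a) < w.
Since g divides n and a divides n, lcm(g, a) divides n. Because n > 0, lcm(g, a) ≤ n. n < z and z ≤ t, therefore n < t. t ≤ h, so n < h. Since h < w, n < w. lcm(g, a) ≤ n, so lcm(g, a) < w.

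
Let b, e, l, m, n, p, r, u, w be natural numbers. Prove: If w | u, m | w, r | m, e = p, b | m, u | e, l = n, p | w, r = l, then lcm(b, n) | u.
r = l and l = n, hence r = n. Since r | m, n | m. b | m, so lcm(b, n) | m. e = p and u | e, thus u | p. p | w, so u | w. w | u, so w = u. Since m | w, m | u. Since lcm(b, n) | m, lcm(b, n) | u.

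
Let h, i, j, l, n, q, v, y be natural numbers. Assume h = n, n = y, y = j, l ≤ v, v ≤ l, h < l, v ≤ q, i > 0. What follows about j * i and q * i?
j * i < q * i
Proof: Because h = n and n = y, h = y. Since y = j, h = j. Because l ≤ v and v ≤ l, l = v. From h < l, h < v. Since h = j, j < v. From v ≤ q, j < q. Because i > 0, by multiplying by a positive, j * i < q * i.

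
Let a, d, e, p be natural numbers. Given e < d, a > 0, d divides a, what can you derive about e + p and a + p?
e + p < a + p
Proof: d divides a and a > 0, thus d ≤ a. Since e < d, e < a. Then e + p < a + p.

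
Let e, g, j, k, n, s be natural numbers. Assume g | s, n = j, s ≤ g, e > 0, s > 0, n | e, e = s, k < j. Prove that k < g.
Since g | s and s > 0, g ≤ s. Since s ≤ g, s = g. e = s, so e = g. n | e and e > 0, therefore n ≤ e. n = j, so j ≤ e. From k < j, k < e. e = g, so k < g.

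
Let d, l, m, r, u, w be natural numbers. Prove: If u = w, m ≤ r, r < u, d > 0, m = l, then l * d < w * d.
Because u = w and r < u, r < w. Because m ≤ r, m < w. m = l, so l < w. Because d > 0, by multiplying by a positive, l * d < w * d.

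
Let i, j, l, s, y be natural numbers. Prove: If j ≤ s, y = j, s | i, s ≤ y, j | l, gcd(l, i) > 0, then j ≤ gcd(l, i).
y = j and s ≤ y, hence s ≤ j. j ≤ s, so s = j. Since s | i, j | i. j | l, so j | gcd(l, i). gcd(l, i) > 0, so j ≤ gcd(l, i).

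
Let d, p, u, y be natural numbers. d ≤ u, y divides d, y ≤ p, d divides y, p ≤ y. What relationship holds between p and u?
p ≤ u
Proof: Since d divides y and y divides d, d = y. Because y ≤ p and p ≤ y, y = p. Since d = y, d = p. Since d ≤ u, p ≤ u.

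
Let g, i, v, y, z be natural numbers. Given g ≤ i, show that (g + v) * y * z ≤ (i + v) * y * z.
g ≤ i, hence g + v ≤ i + v. By multiplying by a non-negative, (g + v) * y ≤ (i + v) * y. By multiplying by a non-negative, (g + v) * y * z ≤ (i + v) * y * z.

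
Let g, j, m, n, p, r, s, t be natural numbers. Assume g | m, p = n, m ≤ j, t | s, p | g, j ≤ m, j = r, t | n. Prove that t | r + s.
m ≤ j and j ≤ m, so m = j. Because j = r, m = r. p | g and g | m, therefore p | m. p = n, so n | m. t | n, so t | m. Since m = r, t | r. Since t | s, t | r + s.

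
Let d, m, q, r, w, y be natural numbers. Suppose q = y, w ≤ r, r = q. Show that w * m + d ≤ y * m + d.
r = q and q = y, hence r = y. w ≤ r, so w ≤ y. Then w * m ≤ y * m. Then w * m + d ≤ y * m + d.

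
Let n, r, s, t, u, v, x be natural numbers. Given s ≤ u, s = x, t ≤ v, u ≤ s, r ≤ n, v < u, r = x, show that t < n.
u ≤ s and s ≤ u, thus u = s. Since s = x, u = x. Because t ≤ v and v < u, t < u. Since u = x, t < x. Because r = x and r ≤ n, x ≤ n. Since t < x, t < n.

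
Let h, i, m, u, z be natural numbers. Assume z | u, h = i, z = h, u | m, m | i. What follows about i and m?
i = m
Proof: From z = h and h = i, z = i. Since z | u, i | u. Because u | m, i | m. m | i, so i = m.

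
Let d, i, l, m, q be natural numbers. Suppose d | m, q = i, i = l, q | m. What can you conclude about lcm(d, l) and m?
lcm(d, l) | m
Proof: q = i and i = l, hence q = l. Because q | m, l | m. From d | m, lcm(d, l) | m.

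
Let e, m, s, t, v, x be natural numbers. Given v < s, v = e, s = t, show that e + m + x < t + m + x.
v = e and v < s, so e < s. Since s = t, e < t. Then e + m < t + m. Then e + m + x < t + m + x.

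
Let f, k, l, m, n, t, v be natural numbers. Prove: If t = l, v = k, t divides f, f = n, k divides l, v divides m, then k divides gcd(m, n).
Since v = k and v divides m, k divides m. f = n and t divides f, therefore t divides n. Since t = l, l divides n. Since k divides l, k divides n. Since k divides m, k divides gcd(m, n).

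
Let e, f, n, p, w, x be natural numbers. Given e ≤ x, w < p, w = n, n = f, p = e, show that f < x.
From w = n and w < p, n < p. p = e, so n < e. e ≤ x, so n < x. n = f, so f < x.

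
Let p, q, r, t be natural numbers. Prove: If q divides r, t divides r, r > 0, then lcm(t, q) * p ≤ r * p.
From t divides r and q divides r, lcm(t, q) divides r. r > 0, so lcm(t, q) ≤ r. By multiplying by a non-negative, lcm(t, q) * p ≤ r * p.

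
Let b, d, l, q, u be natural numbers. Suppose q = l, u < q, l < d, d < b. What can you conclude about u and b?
u < b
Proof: q = l and u < q, hence u < l. From l < d, u < d. Since d < b, u < b.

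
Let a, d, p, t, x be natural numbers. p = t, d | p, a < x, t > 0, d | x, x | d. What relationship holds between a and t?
a < t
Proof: x | d and d | x, thus x = d. Since a < x, a < d. Since p = t and d | p, d | t. Since t > 0, d ≤ t. a < d, so a < t.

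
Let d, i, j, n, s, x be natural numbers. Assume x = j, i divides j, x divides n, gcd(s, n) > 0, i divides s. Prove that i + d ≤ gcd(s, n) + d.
x = j and x divides n, hence j divides n. Since i divides j, i divides n. i divides s, so i divides gcd(s, n). Since gcd(s, n) > 0, i ≤ gcd(s, n). Then i + d ≤ gcd(s, n) + d.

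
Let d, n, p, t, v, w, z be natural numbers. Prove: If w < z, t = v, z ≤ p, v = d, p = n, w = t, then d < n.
t = v and v = d, thus t = d. Because w = t and w < z, t < z. Since z ≤ p, t < p. Since p = n, t < n. Because t = d, d < n.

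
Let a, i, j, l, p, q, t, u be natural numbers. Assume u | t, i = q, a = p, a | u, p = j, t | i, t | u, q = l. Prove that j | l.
a = p and p = j, so a = j. u | t and t | u, therefore u = t. Since a | u, a | t. i = q and t | i, so t | q. From a | t, a | q. Since q = l, a | l. From a = j, j | l.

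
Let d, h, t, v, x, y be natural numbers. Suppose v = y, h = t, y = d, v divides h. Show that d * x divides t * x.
Because v = y and y = d, v = d. v divides h, so d divides h. h = t, so d divides t. Then d * x divides t * x.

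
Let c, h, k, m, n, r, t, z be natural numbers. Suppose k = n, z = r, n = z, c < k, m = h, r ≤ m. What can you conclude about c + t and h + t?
c + t < h + t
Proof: From k = n and n = z, k = z. Since z = r, k = r. Since c < k, c < r. m = h and r ≤ m, so r ≤ h. c < r, so c < h. Then c + t < h + t.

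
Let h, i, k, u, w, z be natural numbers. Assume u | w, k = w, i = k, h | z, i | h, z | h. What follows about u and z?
u | z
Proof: i = k and k = w, thus i = w. Because h | z and z | h, h = z. Since i | h, i | z. i = w, so w | z. Since u | w, u | z.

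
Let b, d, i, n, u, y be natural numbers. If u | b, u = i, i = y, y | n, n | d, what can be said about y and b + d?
y | b + d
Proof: u = i and i = y, so u = y. u | b, so y | b. y | n and n | d, so y | d. y | b, so y | b + d.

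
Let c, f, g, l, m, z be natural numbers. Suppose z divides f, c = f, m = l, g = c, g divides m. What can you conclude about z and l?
z divides l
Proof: g = c and g divides m, so c divides m. m = l, so c divides l. c = f, so f divides l. Since z divides f, z divides l.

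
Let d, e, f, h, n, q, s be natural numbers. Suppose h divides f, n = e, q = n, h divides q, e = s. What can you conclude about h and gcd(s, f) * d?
h divides gcd(s, f) * d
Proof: Because q = n and n = e, q = e. Since h divides q, h divides e. e = s, so h divides s. Since h divides f, h divides gcd(s, f). Then h divides gcd(s, f) * d.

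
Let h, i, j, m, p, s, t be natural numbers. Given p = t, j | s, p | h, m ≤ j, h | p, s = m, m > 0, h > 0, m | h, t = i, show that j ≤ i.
Since h | p and p | h, h = p. p = t, so h = t. Because t = i, h = i. Since s = m and j | s, j | m. Since m > 0, j ≤ m. Since m ≤ j, m = j. m | h and h > 0, thus m ≤ h. Since m = j, j ≤ h. From h = i, j ≤ i.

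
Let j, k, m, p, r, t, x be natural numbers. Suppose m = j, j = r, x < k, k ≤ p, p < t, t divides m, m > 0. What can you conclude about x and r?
x < r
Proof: Since m = j and j = r, m = r. k ≤ p and p < t, thus k < t. Since x < k, x < t. Because t divides m and m > 0, t ≤ m. Since x < t, x < m. m = r, so x < r.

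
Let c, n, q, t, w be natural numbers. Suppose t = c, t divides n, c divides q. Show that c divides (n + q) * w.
From t = c and t divides n, c divides n. c divides q, so c divides n + q. Then c divides (n + q) * w.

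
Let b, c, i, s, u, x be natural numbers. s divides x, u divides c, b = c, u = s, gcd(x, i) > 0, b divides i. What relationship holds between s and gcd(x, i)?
s ≤ gcd(x, i)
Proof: b = c and b divides i, therefore c divides i. Since u divides c, u divides i. Since u = s, s divides i. s divides x, so s divides gcd(x, i). Since gcd(x, i) > 0, s ≤ gcd(x, i).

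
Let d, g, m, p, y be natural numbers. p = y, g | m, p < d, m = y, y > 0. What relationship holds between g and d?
g < d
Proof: m = y and g | m, so g | y. y > 0, so g ≤ y. Since p = y and p < d, y < d. Since g ≤ y, g < d.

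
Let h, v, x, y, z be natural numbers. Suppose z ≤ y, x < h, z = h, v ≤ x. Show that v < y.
Since v ≤ x and x < h, v < h. Since z = h and z ≤ y, h ≤ y. Since v < h, v < y.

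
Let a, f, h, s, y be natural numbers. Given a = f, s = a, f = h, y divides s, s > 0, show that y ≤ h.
s = a and a = f, so s = f. f = h, so s = h. y divides s and s > 0, thus y ≤ s. Since s = h, y ≤ h.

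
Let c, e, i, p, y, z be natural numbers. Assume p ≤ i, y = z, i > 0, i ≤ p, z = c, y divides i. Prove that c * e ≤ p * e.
i ≤ p and p ≤ i, thus i = p. y = z and z = c, therefore y = c. Since y divides i, c divides i. Since i > 0, c ≤ i. i = p, so c ≤ p. By multiplying by a non-negative, c * e ≤ p * e.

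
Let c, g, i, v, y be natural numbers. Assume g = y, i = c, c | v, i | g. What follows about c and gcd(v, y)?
c | gcd(v, y)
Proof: i = c and i | g, thus c | g. Because g = y, c | y. c | v, so c | gcd(v, y).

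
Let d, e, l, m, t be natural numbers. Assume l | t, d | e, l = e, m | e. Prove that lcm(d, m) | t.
d | e and m | e, thus lcm(d, m) | e. l = e and l | t, therefore e | t. lcm(d, m) | e, so lcm(d, m) | t.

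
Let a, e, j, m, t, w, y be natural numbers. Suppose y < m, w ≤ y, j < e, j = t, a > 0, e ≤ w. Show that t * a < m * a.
Because j = t and j < e, t < e. Because e ≤ w, t < w. w ≤ y and y < m, therefore w < m. Since t < w, t < m. Since a > 0, by multiplying by a positive, t * a < m * a.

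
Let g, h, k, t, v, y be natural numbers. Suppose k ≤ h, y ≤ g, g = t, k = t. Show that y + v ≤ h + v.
g = t and y ≤ g, thus y ≤ t. k = t and k ≤ h, so t ≤ h. Since y ≤ t, y ≤ h. Then y + v ≤ h + v.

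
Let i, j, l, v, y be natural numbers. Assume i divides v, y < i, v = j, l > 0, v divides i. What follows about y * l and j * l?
y * l < j * l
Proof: From i divides v and v divides i, i = v. From v = j, i = j. y < i, so y < j. Combining with l > 0, by multiplying by a positive, y * l < j * l.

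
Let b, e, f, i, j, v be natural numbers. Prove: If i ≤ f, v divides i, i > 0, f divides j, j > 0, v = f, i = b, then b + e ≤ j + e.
Since v = f and v divides i, f divides i. Because i > 0, f ≤ i. Since i ≤ f, f = i. f divides j and j > 0, hence f ≤ j. Since f = i, i ≤ j. i = b, so b ≤ j. Then b + e ≤ j + e.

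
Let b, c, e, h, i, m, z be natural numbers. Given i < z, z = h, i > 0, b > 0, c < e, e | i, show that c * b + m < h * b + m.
e | i and i > 0, therefore e ≤ i. c < e, so c < i. z = h and i < z, so i < h. Since c < i, c < h. b > 0, so c * b < h * b. Then c * b + m < h * b + m.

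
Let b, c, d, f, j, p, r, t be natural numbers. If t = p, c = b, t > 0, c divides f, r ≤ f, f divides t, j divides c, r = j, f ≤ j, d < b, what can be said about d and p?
d < p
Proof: r = j and r ≤ f, thus j ≤ f. f ≤ j, so j = f. Since j divides c, f divides c. From c divides f, f = c. c = b, so f = b. Because f divides t and t > 0, f ≤ t. f = b, so b ≤ t. t = p, so b ≤ p. From d < b, d < p.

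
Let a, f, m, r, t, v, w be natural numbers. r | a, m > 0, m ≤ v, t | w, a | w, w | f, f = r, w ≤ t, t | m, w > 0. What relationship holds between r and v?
r ≤ v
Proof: t | w and w > 0, thus t ≤ w. Because w ≤ t, t = w. Because f = r and w | f, w | r. Because r | a and a | w, r | w. From w | r, w = r. t = w, so t = r. Because t | m and m > 0, t ≤ m. Since m ≤ v, t ≤ v. Since t = r, r ≤ v.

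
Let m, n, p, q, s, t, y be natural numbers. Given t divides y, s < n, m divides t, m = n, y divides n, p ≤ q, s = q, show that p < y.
m = n and m divides t, thus n divides t. From t divides y, n divides y. From y divides n, n = y. s = q and s < n, hence q < n. Since n = y, q < y. Because p ≤ q, p < y.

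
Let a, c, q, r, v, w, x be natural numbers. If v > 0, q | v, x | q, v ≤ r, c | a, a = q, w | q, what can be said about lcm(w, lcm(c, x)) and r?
lcm(w, lcm(c, x)) ≤ r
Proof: From a = q and c | a, c | q. x | q, so lcm(c, x) | q. w | q, so lcm(w, lcm(c, x)) | q. q | v, so lcm(w, lcm(c, x)) | v. v > 0, so lcm(w, lcm(c, x)) ≤ v. From v ≤ r, lcm(w, lcm(c, x)) ≤ r.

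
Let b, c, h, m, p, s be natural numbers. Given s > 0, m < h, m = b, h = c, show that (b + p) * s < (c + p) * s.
h = c and m < h, so m < c. m = b, so b < c. Then b + p < c + p. Using s > 0 and multiplying by a positive, (b + p) * s < (c + p) * s.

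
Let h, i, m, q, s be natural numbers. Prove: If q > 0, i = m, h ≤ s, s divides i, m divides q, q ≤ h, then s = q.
q ≤ h and h ≤ s, so q ≤ s. i = m and s divides i, therefore s divides m. From m divides q, s divides q. Since q > 0, s ≤ q. q ≤ s, so q = s. Then s = q.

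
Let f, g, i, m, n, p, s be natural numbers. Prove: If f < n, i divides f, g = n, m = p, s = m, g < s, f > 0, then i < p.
s = m and m = p, so s = p. i divides f and f > 0, so i ≤ f. g = n and g < s, hence n < s. f < n, so f < s. i ≤ f, so i < s. s = p, so i < p.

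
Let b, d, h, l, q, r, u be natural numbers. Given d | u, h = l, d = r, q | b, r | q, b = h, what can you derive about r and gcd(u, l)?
r | gcd(u, l)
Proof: d = r and d | u, so r | u. b = h and h = l, therefore b = l. From q | b, q | l. r | q, so r | l. r | u, so r | gcd(u, l).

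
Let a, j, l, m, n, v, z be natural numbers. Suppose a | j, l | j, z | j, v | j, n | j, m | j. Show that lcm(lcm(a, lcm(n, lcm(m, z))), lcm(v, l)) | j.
m | j and z | j, so lcm(m, z) | j. Since n | j, lcm(n, lcm(m, z)) | j. a | j, so lcm(a, lcm(n, lcm(m, z))) | j. v | j and l | j, so lcm(v, l) | j. lcm(a, lcm(n, lcm(m, z))) | j, so lcm(lcm(a, lcm(n, lcm(m, z))), lcm(v, l)) | j.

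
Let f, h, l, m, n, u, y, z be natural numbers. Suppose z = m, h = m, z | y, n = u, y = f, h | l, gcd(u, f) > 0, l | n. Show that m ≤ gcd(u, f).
From h | l and l | n, h | n. h = m, so m | n. Since n = u, m | u. Because y = f and z | y, z | f. Since z = m, m | f. m | u, so m | gcd(u, f). gcd(u, f) > 0, so m ≤ gcd(u, f).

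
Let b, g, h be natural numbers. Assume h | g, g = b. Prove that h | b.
Since g = b and h | g, by substitution, h | b.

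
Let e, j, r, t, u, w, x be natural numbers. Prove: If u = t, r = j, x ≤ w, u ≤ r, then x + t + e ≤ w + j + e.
r = j and u ≤ r, hence u ≤ j. u = t, so t ≤ j. Then t + e ≤ j + e. x ≤ w, so x + t + e ≤ w + j + e.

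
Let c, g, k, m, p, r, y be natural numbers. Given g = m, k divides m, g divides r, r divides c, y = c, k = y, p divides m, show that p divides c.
g = m and g divides r, therefore m divides r. r divides c, so m divides c. k = y and y = c, hence k = c. Since k divides m, c divides m. Since m divides c, m = c. p divides m, so p divides c.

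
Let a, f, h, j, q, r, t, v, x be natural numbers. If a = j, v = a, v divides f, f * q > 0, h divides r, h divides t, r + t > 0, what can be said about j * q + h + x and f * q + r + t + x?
j * q + h + x ≤ f * q + r + t + x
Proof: v = a and v divides f, so a divides f. Because a = j, j divides f. Then j * q divides f * q. Since f * q > 0, j * q ≤ f * q. Because h divides r and h divides t, h divides r + t. r + t > 0, so h ≤ r + t. j * q ≤ f * q, so j * q + h ≤ f * q + r + t. Then j * q + h + x ≤ f * q + r + t + x.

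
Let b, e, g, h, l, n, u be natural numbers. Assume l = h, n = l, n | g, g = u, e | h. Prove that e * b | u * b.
Because n = l and l = h, n = h. Since n | g, h | g. Because g = u, h | u. Since e | h, e | u. Then e * b | u * b.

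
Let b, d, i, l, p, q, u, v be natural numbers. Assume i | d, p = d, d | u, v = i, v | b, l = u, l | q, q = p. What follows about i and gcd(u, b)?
i | gcd(u, b)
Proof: Because q = p and p = d, q = d. l = u and l | q, hence u | q. q = d, so u | d. Since d | u, d = u. i | d, so i | u. v = i and v | b, therefore i | b. i | u, so i | gcd(u, b).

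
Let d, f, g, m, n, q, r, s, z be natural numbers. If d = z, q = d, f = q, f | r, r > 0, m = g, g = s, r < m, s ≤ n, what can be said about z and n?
z < n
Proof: f = q and f | r, so q | r. Since q = d, d | r. r > 0, so d ≤ r. Since d = z, z ≤ r. m = g and g = s, hence m = s. r < m, so r < s. z ≤ r, so z < s. s ≤ n, so z < n.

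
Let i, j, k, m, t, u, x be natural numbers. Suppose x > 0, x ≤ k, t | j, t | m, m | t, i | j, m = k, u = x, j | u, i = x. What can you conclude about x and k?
x = k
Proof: Since u = x and j | u, j | x. i = x and i | j, therefore x | j. j | x, so j = x. t | m and m | t, thus t = m. m = k, so t = k. Since t | j, k | j. Because j = x, k | x. x > 0, so k ≤ x. Since x ≤ k, x = k.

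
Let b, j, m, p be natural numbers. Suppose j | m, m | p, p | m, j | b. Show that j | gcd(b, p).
m | p and p | m, hence m = p. Since j | m, j | p. j | b, so j | gcd(b, p).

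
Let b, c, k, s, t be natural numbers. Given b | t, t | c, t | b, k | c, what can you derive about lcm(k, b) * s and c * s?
lcm(k, b) * s | c * s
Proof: Because t | b and b | t, t = b. t | c, so b | c. k | c, so lcm(k, b) | c. Then lcm(k, b) * s | c * s.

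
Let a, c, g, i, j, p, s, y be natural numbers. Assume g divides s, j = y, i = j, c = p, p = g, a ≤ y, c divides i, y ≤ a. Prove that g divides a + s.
y ≤ a and a ≤ y, thus y = a. j = y, so j = a. i = j and c divides i, hence c divides j. c = p, so p divides j. Since j = a, p divides a. From p = g, g divides a. g divides s, so g divides a + s.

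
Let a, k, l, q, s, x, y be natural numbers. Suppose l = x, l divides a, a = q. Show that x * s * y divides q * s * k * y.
l = x and l divides a, thus x divides a. a = q, so x divides q. Then x * s divides q * s. Then x * s divides q * s * k. Then x * s * y divides q * s * k * y.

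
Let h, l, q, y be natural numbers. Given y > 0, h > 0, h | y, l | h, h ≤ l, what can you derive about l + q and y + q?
l + q ≤ y + q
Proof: Because l | h and h > 0, l ≤ h. Since h ≤ l, h = l. h | y and y > 0, so h ≤ y. h = l, so l ≤ y. Then l + q ≤ y + q.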